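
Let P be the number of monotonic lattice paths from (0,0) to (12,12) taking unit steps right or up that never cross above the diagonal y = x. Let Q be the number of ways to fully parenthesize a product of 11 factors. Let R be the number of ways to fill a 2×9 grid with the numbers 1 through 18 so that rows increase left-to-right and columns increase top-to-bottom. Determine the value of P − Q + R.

196078

Monotone paths in an n×n grid that stay weakly below the diagonal are counted by C_n; here n = 12. So P = C_12 = 208012.
Parenthesizations of m factors correspond to full binary trees with m leaves, counted by C_{m−1}; m = 11 gives C_10. So Q = C_10 = 16796.
Standard Young tableaux of shape 2×n are counted by C_n; here n = 9. So R = C_9 = 4862.
P − Q + R = 208012 − 16796 + 4862 = 196078.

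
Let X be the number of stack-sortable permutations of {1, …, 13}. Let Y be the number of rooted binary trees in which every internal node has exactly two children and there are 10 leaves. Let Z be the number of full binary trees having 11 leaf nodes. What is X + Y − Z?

By Knuth's characterisation, the stack-sortable permutations of length 13 are the 231-avoiders, numbering C_13. So X = C_13 = 742900.
Full binary trees with 10 leaves have 10−1 = 9 internal nodes, so there are C_9 of them. So Y = C_9 = 4862.
A full binary tree with L leaves has L−1 internal nodes and is counted by C_{L−1}; L = 11 gives C_10. So Z = C_10 = 16796.
X + Y − Z = 742900 + 4862 − 16796 = 730966.

730966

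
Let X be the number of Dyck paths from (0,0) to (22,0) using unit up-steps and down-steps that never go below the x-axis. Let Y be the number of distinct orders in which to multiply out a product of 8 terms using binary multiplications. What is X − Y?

58357

Paths of 11 up- and 11 down-steps that never dip below the axis are Dyck paths; their count is C_11. So X = C_11 = 58786.
Bracketing 8 factors into binary products is counted by C_{8−1} = C_7. So Y = C_7 = 429.
X − Y = 58786 − 429 = 58357.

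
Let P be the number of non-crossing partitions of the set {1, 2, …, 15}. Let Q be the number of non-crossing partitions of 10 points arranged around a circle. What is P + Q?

9711641

Non-crossing partitions of an n-element set are counted by C_n; here n = 15. So P = C_15 = 9694845.
Non-crossing partitions of an n-element set are counted by C_n; here n = 10. So Q = C_10 = 16796.
P + Q = 9694845 + 16796 = 9711641.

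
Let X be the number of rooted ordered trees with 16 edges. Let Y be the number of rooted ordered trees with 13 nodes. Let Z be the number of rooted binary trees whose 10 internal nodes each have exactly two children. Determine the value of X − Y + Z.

A rooted plane tree with 16 edges has 17 nodes, and the count is C_16. So X = C_16 = 35357670.
A rooted plane tree on 13 nodes has 12 edges, and such trees are counted by C_12. So Y = C_12 = 208012.
Full binary trees with n internal nodes are counted by C_n; here n = 10. So Z = C_10 = 16796.
X − Y + Z = 35357670 − 208012 + 16796 = 35166454.

35166454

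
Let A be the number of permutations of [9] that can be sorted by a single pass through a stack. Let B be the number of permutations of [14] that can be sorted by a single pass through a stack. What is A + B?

By Knuth's characterisation, the stack-sortable permutations of length 9 are the 231-avoiders, numbering C_9. So A = C_9 = 4862.
By Knuth's characterisation, the stack-sortable permutations of length 14 are the 231-avoiders, numbering C_14. So B = C_14 = 2674440.
A + B = 4862 + 2674440 = 2679302.

2679302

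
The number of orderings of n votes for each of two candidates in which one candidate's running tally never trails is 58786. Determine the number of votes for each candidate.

Such ballot sequences with n votes each are counted by C_n. Since C_11 = 58786, the index is 11.

11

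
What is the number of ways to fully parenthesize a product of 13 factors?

208012

Parenthesizations of m factors correspond to full binary trees with m leaves, counted by C_{m−1}; m = 13 gives C_12.
C_12 = 208012.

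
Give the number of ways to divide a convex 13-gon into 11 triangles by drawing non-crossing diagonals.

58786

The number of triangulations of a 13-gon is the Catalan number C_11 (index = sides − 2).
C_11 = C(22,11)/12 = 705432/12 = 58786.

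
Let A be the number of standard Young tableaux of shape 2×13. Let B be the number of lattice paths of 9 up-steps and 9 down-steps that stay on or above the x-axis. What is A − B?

By the hook-length formula (or a Dyck-path bijection), SYT of shape 2×13 number C_13. So A = C_13 = 742900.
A Dyck path with 9 up-steps and 9 down-steps has semilength 9, so there are C_9 of them. So B = C_9 = 4862.
A − B = 742900 − 4862 = 738038.

738038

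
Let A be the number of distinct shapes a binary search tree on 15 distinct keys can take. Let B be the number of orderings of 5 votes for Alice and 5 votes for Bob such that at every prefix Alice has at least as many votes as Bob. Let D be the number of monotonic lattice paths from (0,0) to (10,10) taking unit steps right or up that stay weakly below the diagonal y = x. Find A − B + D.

9711599

Rooted binary trees with 15 nodes (each child slot possibly empty) number C_15. So A = C_15 = 9694845.
Reading a vote for the leader as '(' and for the other as ')' turns such a sequence into a balanced string of 5 pairs, so the count is C_5. So B = C_5 = 42.
Monotone paths in an n×n grid that stay weakly below the diagonal are counted by C_n; here n = 10. So D = C_10 = 16796.
A − B + D = 9694845 − 42 + 16796 = 9711599.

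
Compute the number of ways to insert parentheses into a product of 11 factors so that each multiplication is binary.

Parenthesizations of m factors correspond to full binary trees with m leaves, counted by C_{m−1}; m = 11 gives C_10.
C_10 = C(20,10)/11 = 184756/11 = 16796.

16796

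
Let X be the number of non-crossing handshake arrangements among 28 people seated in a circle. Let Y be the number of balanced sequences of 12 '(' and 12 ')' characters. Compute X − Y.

Non-crossing handshake pairings of 2n people are counted by C_n; 28 people gives n = 14. So X = C_14 = 2674440.
With 12 pairs the number of balanced bracket strings is the Catalan number C_12. So Y = C_12 = 208012.
X − Y = 2674440 − 208012 = 2466428.

2466428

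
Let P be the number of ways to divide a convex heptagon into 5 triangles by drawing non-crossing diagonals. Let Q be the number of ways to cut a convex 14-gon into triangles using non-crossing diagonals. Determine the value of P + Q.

208054

Triangulations of a convex m-gon are counted by C_{m−2}; with m = 7 this is C_5. So P = C_5 = 42.
Triangulations of a convex m-gon are counted by C_{m−2}; with m = 14 this is C_12. So Q = C_12 = 208012.
P + Q = 42 + 208012 = 208054.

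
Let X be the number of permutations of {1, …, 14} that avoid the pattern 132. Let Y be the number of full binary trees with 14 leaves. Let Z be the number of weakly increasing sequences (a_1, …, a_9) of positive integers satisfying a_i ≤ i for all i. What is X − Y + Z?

Permutations of [n] avoiding any single length-3 pattern are counted by C_n; here n = 14. So X = C_14 = 2674440.
Full binary trees with 14 leaves have 14−1 = 13 internal nodes, so there are C_13 of them. So Y = C_13 = 742900.
Such sub-staircase sequences of length n are counted by C_n; here n = 9. So Z = C_9 = 4862.
X − Y + Z = 2674440 − 742900 + 4862 = 1936402.

1936402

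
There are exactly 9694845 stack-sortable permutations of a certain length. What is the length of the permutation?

15

Stack-sortable permutations of [n] are counted by C_n; 9694845 = C_15.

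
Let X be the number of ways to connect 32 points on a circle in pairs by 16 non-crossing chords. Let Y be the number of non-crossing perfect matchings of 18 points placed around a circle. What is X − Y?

Pairing 32 circle points by 16 non-crossing chords gives C_16 matchings. So X = C_16 = 35357670.
Pairing 18 circle points by 9 non-crossing chords gives C_9 matchings. So Y = C_9 = 4862.
X − Y = 35357670 − 4862 = 35352808.

35352808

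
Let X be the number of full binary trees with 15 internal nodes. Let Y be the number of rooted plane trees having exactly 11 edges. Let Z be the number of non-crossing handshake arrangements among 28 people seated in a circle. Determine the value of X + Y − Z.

Full binary trees with n internal nodes are counted by C_n; here n = 15. So X = C_15 = 9694845.
A rooted plane tree with 11 edges has 12 nodes, and the count is C_11. So Y = C_11 = 58786.
Non-crossing handshake pairings of 2n people are counted by C_n; 28 people gives n = 14. So Z = C_14 = 2674440.
X + Y − Z = 9694845 + 58786 − 2674440 = 7079191.

7079191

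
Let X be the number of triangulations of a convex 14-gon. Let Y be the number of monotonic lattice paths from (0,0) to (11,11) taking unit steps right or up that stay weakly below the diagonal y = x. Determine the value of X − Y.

Triangulations of a convex m-gon are counted by C_{m−2}; with m = 14 this is C_12. So X = C_12 = 208012.
Sub-diagonal monotone paths from (0,0) to (11,11) biject with Dyck paths of semilength 11, giving C_11. So Y = C_11 = 58786.
X − Y = 208012 − 58786 = 149226.

149226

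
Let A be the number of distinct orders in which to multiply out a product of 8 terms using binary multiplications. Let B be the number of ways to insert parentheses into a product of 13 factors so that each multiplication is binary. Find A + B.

Ways to associate a product of 8 factors correspond to binary trees on 8 leaves, so the count is C_7. So A = C_7 = 429.
Parenthesizations of m factors correspond to full binary trees with m leaves, counted by C_{m−1}; m = 13 gives C_12. So B = C_12 = 208012.
A + B = 429 + 208012 = 208441.

208441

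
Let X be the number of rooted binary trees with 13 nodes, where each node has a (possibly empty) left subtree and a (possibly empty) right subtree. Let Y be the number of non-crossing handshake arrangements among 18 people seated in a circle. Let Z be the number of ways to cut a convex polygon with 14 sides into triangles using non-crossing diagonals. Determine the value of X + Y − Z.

539750

Rooted binary trees with 13 nodes (each child slot possibly empty) number C_13. So X = C_13 = 742900.
Non-crossing handshake pairings of 2n people are counted by C_n; 18 people gives n = 9. So Y = C_9 = 4862.
The number of triangulations of a 14-gon is the Catalan number C_12 (index = sides − 2). So Z = C_12 = 208012.
X + Y − Z = 742900 + 4862 − 208012 = 539750.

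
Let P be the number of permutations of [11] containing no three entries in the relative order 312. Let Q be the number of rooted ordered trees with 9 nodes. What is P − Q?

57356

Permutations of [n] avoiding any single length-3 pattern are counted by C_n; here n = 11. So P = C_11 = 58786.
A rooted plane tree on 9 nodes has 8 edges, and such trees are counted by C_8. So Q = C_8 = 1430.
P − Q = 58786 − 1430 = 57356.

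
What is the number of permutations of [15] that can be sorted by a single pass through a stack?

By Knuth's characterisation, the stack-sortable permutations of length 15 are the 231-avoiders, numbering C_15.
C_15 = C(30,15)/16 = 155117520/16 = 9694845.

9694845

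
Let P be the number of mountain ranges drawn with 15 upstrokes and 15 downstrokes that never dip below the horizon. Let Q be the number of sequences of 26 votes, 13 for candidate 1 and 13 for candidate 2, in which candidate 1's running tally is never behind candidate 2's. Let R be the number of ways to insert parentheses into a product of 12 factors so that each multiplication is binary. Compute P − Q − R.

Dyck paths of semilength n (length 2n) are counted by C_n; here n = 15. So P = C_15 = 9694845.
Ballot sequences with n votes each where one side never trails are Dyck words, counted by C_n; here n = 13. So Q = C_13 = 742900.
Bracketing 12 factors into binary products is counted by C_{12−1} = C_11. So R = C_11 = 58786.
P − Q − R = 9694845 − 742900 − 58786 = 8893159.

8893159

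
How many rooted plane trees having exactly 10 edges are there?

Rooted ordered trees with n edges are counted by C_n; here n = 10.
C_10 = C_9 · 2(2·9+1)/(9+2) = 4862 · 38/11 = 16796.

16796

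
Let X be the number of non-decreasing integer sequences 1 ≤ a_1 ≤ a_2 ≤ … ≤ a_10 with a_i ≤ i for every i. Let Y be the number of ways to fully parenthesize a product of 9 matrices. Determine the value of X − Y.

15366

Such sub-staircase sequences of length n are counted by C_n; here n = 10. So X = C_10 = 16796.
Ways to associate a product of 9 factors correspond to binary trees on 9 leaves, so the count is C_8. So Y = C_8 = 1430.
X − Y = 16796 − 1430 = 15366.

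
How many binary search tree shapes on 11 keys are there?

There are C_n binary search tree shapes on n keys; with n = 11 that is C_11.
C_11 = C(22,11)/12 = 705432/12 = 58786.

58786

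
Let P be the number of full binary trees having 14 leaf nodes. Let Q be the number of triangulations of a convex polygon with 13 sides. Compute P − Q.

684114

A full binary tree with L leaves has L−1 internal nodes and is counted by C_{L−1}; L = 14 gives C_13. So P = C_13 = 742900.
Triangulations of a convex m-gon are counted by C_{m−2}; with m = 13 this is C_11. So Q = C_11 = 58786.
P − Q = 742900 − 58786 = 684114.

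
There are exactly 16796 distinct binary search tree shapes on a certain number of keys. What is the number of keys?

10

Binary search tree shapes on n keys are counted by C_n. The Catalan number equal to 16796 is C_10.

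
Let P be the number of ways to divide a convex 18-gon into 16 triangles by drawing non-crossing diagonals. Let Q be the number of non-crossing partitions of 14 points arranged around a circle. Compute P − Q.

32683230

The number of triangulations of an 18-gon is the Catalan number C_16 (index = sides − 2). So P = C_16 = 35357670.
The non-crossing partitions of [14] form a lattice of size C_14. So Q = C_14 = 2674440.
P − Q = 35357670 − 2674440 = 32683230.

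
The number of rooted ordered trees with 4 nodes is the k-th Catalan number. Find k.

Rooted ordered (plane) trees on m nodes have m−1 edges and are counted by C_{m−1}; m = 4 gives C_3.

3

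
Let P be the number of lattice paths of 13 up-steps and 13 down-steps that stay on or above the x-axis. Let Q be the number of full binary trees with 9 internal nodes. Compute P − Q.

738038

A Dyck path with 13 up-steps and 13 down-steps has semilength 13, so there are C_13 of them. So P = C_13 = 742900.
The number of full binary trees on 9 internal nodes is the Catalan number C_9. So Q = C_9 = 4862.
P − Q = 742900 − 4862 = 738038.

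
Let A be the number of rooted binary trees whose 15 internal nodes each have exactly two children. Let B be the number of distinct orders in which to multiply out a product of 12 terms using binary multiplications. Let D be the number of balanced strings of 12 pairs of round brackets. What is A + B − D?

The number of full binary trees on 15 internal nodes is the Catalan number C_15. So A = C_15 = 9694845.
Bracketing 12 factors into binary products is counted by C_{12−1} = C_11. So B = C_11 = 58786.
With 12 pairs the number of balanced bracket strings is the Catalan number C_12. So D = C_12 = 208012.
A + B − D = 9694845 + 58786 − 208012 = 9545619.

9545619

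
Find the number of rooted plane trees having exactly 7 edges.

429

Rooted ordered trees with n edges are counted by C_n; here n = 7.
C_7 = C(14,7)/8 = 3432/8 = 429.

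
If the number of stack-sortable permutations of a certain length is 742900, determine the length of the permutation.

Stack-sortable permutations of [n] are counted by C_n. Since C_13 = 742900, the index is 13.

13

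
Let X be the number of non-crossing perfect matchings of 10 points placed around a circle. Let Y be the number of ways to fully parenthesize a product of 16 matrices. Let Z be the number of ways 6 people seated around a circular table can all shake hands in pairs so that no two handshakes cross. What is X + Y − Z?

Pairing 10 circle points by 5 non-crossing chords gives C_5 matchings. So X = C_5 = 42.
Parenthesizations of m factors correspond to full binary trees with m leaves, counted by C_{m−1}; m = 16 gives C_15. So Y = C_15 = 9694845.
Non-crossing handshake pairings of 2n people are counted by C_n; 6 people gives n = 3. So Z = C_3 = 5.
X + Y − Z = 42 + 9694845 − 5 = 9694882.

9694882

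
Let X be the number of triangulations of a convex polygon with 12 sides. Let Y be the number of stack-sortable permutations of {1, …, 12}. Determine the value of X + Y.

224808

Triangulations of a convex m-gon are counted by C_{m−2}; with m = 12 this is C_10. So X = C_10 = 16796.
Stack-sortable permutations are exactly the 231-avoiding ones, counted by C_n; here n = 12. So Y = C_12 = 208012.
X + Y = 16796 + 208012 = 224808.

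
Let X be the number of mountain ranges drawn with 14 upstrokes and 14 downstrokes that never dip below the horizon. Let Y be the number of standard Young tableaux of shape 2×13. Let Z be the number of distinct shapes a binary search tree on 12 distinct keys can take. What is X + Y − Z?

3209328

Paths of 14 up- and 14 down-steps that never dip below the axis are Dyck paths; their count is C_14. So X = C_14 = 2674440.
Standard Young tableaux of shape 2×n are counted by C_n; here n = 13. So Y = C_13 = 742900.
Binary trees (left/right distinguished) on n nodes are counted by C_n; here n = 12. So Z = C_12 = 208012.
X + Y − Z = 2674440 + 742900 − 208012 = 3209328.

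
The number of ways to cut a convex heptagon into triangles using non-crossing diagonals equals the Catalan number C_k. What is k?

Triangulations of a convex m-gon are counted by C_{m−2}; with m = 7 this is C_5.

5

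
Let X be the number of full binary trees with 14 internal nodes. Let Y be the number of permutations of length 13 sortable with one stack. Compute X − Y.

Full binary trees with n internal nodes are counted by C_n; here n = 14. So X = C_14 = 2674440.
Stack-sortable permutations are exactly the 231-avoiding ones, counted by C_n; here n = 13. So Y = C_13 = 742900.
X − Y = 2674440 − 742900 = 1931540.

1931540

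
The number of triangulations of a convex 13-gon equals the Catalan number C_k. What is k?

Triangulations of a convex m-gon are counted by C_{m−2}; with m = 13 this is C_11.

11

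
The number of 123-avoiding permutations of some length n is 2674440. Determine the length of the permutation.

Permutations of [n] avoiding a fixed length-3 pattern are counted by C_n; 2674440 = C_14.

14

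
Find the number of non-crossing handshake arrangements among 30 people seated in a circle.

9694845

With 30 = 2·15 people, non-crossing handshake pairings are non-crossing perfect matchings on a circle, counted by C_15.
C_15 = C(30,15)/16 = 155117520/16 = 9694845.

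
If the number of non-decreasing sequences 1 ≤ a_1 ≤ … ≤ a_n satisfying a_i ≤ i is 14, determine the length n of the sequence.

Such sub-staircase sequences of length n are counted by C_n; 14 = C_4.

4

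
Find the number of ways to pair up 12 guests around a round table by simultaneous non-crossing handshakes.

132

Non-crossing handshake pairings of 2n people are counted by C_n; 12 people gives n = 6.
C_6 = C_5 · 2(2·5+1)/(5+2) = 42 · 22/7 = 132.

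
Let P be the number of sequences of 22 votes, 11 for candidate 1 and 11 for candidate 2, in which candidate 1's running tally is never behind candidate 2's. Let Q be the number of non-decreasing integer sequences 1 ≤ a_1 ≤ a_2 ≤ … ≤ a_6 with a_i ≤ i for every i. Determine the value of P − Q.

58654

Reading a vote for the leader as '(' and for the other as ')' turns such a sequence into a balanced string of 11 pairs, so the count is C_11. So P = C_11 = 58786.
Such sub-staircase sequences of length n are counted by C_n; here n = 6. So Q = C_6 = 132.
P − Q = 58786 − 132 = 58654.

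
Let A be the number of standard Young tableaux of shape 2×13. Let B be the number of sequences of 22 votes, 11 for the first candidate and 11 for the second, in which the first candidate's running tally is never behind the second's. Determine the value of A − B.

Standard Young tableaux of shape 2×n are counted by C_n; here n = 13. So A = C_13 = 742900.
Ballot sequences with n votes each where one side never trails are Dyck words, counted by C_n; here n = 11. So B = C_11 = 58786.
A − B = 742900 − 58786 = 684114.

684114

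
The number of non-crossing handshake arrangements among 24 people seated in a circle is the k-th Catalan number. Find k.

With 24 = 2·12 people, non-crossing handshake pairings are non-crossing perfect matchings on a circle, counted by C_12.

12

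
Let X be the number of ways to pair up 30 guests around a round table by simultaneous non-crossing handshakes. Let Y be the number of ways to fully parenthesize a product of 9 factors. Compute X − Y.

Non-crossing handshake pairings of 2n people are counted by C_n; 30 people gives n = 15. So X = C_15 = 9694845.
Parenthesizations of m factors correspond to full binary trees with m leaves, counted by C_{m−1}; m = 9 gives C_8. So Y = C_8 = 1430.
X − Y = 9694845 − 1430 = 9693415.

9693415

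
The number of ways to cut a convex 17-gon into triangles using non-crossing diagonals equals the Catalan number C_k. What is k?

15

A convex 17-gon is triangulated into 15 triangles, and the number of such triangulations is the Catalan number C_{17−2} = C_15.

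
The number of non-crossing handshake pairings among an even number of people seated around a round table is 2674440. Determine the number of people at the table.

28

Non-crossing handshake pairings of 2n people are counted by C_n, and C_14 = 2674440.
So n = 14, and there are 2n = 28 people.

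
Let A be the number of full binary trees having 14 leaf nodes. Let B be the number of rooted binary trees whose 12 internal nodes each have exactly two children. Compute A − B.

534888

A full binary tree with L leaves has L−1 internal nodes and is counted by C_{L−1}; L = 14 gives C_13. So A = C_13 = 742900.
The number of full binary trees on 12 internal nodes is the Catalan number C_12. So B = C_12 = 208012.
A − B = 742900 − 208012 = 534888.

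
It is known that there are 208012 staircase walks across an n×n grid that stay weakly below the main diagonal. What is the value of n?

Such diagonal-avoiding paths in an n×n grid are counted by C_n; 208012 = C_12.

12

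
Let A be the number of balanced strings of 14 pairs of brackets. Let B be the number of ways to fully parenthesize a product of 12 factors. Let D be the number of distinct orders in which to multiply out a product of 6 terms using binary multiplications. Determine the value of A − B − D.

2615612

Balanced strings of n pairs of brackets are counted by C_n; here n = 14. So A = C_14 = 2674440.
Ways to associate a product of 12 factors correspond to binary trees on 12 leaves, so the count is C_11. So B = C_11 = 58786.
Parenthesizations of m factors correspond to full binary trees with m leaves, counted by C_{m−1}; m = 6 gives C_5. So D = C_5 = 42.
A − B − D = 2674440 − 58786 − 42 = 2615612.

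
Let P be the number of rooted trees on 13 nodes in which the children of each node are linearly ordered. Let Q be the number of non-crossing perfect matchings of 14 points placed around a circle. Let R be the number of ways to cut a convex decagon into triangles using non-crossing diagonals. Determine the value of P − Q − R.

Rooted ordered (plane) trees on m nodes have m−1 edges and are counted by C_{m−1}; m = 13 gives C_12. So P = C_12 = 208012.
Non-crossing perfect matchings of 2n points on a circle are counted by C_n; with 14 points, n = 7. So Q = C_7 = 429.
Triangulations of a convex m-gon are counted by C_{m−2}; with m = 10 this is C_8. So R = C_8 = 1430.
P − Q − R = 208012 − 429 − 1430 = 206153.

206153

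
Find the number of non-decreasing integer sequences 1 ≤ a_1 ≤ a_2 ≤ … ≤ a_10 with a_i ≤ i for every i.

16796

Such sub-staircase sequences of length n are counted by C_n; here n = 10.
C_10 = C_9 · 2(2·9+1)/(9+2) = 4862 · 38/11 = 16796.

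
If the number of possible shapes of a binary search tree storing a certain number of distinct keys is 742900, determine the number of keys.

Binary search tree shapes on n keys are counted by C_n. The Catalan number equal to 742900 is C_13.

13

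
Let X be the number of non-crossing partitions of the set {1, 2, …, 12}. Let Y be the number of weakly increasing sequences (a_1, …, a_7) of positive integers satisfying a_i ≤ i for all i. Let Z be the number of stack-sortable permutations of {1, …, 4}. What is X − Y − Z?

207569

Non-crossing partitions of an n-element set are counted by C_n; here n = 12. So X = C_12 = 208012.
Such sub-staircase sequences of length n are counted by C_n; here n = 7. So Y = C_7 = 429.
By Knuth's characterisation, the stack-sortable permutations of length 4 are the 231-avoiders, numbering C_4. So Z = C_4 = 14.
X − Y − Z = 208012 − 429 − 14 = 207569.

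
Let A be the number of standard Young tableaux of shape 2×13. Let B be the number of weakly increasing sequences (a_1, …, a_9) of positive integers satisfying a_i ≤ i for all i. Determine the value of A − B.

Standard Young tableaux of shape 2×n are counted by C_n; here n = 13. So A = C_13 = 742900.
Weakly increasing sequences with a_i ≤ i biject with Dyck paths of semilength 9, so there are C_9. So B = C_9 = 4862.
A − B = 742900 − 4862 = 738038.

738038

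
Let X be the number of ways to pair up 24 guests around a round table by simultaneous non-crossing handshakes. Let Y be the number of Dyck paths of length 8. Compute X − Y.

Non-crossing handshake pairings of 2n people are counted by C_n; 24 people gives n = 12. So X = C_12 = 208012.
A Dyck path with 4 up-steps and 4 down-steps has semilength 4, so there are C_4 of them. So Y = C_4 = 14.
X − Y = 208012 − 14 = 207998.

207998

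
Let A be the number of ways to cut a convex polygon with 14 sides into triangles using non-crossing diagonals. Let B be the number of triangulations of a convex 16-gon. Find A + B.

2882452

A convex 14-gon is triangulated into 12 triangles, and the number of such triangulations is the Catalan number C_{14−2} = C_12. So A = C_12 = 208012.
Triangulations of a convex m-gon are counted by C_{m−2}; with m = 16 this is C_14. So B = C_14 = 2674440.
A + B = 208012 + 2674440 = 2882452.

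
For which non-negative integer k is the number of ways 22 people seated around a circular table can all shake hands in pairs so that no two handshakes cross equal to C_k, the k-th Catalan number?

11

Non-crossing handshake pairings of 2n people are counted by C_n; 22 people gives n = 11.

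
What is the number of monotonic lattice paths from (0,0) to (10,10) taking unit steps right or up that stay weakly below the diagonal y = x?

Sub-diagonal monotone paths from (0,0) to (10,10) biject with Dyck paths of semilength 10, giving C_10.
C_10 = C(20,10)/11 = 184756/11 = 16796.

16796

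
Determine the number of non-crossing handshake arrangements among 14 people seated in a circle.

Non-crossing handshake pairings of 2n people are counted by C_n; 14 people gives n = 7.
C_7 = 429.

429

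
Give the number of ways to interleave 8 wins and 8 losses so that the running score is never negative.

1430

Ballot sequences with n votes each where one side never trails are Dyck words, counted by C_n; here n = 8.
C_8 = 1430.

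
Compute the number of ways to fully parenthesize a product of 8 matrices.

429

Parenthesizations of m factors correspond to full binary trees with m leaves, counted by C_{m−1}; m = 8 gives C_7.
C_7 = C(14,7)/8 = 3432/8 = 429.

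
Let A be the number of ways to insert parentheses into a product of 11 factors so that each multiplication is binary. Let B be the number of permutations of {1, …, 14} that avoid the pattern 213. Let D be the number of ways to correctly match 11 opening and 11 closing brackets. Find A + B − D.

2632450

Bracketing 11 factors into binary products is counted by C_{11−1} = C_10. So A = C_10 = 16796.
Permutations of [n] avoiding any single length-3 pattern are counted by C_n; here n = 14. So B = C_14 = 2674440.
With 11 pairs the number of balanced bracket strings is the Catalan number C_11. So D = C_11 = 58786.
A + B − D = 16796 + 2674440 − 58786 = 2632450.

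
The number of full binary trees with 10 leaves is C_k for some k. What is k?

Full binary trees with 10 leaves have 10−1 = 9 internal nodes, so there are C_9 of them.

9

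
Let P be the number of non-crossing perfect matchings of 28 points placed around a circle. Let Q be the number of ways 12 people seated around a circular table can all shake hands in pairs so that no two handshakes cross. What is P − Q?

Pairing 28 circle points by 14 non-crossing chords gives C_14 matchings. So P = C_14 = 2674440.
With 12 = 2·6 people, non-crossing handshake pairings are non-crossing perfect matchings on a circle, counted by C_6. So Q = C_6 = 132.
P − Q = 2674440 − 132 = 2674308.

2674308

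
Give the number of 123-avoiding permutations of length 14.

For any fixed pattern of length 3, the pattern-avoiding permutations of [14] number C_14.
C_14 = C(28,14)/15 = 40116600/15 = 2674440.

2674440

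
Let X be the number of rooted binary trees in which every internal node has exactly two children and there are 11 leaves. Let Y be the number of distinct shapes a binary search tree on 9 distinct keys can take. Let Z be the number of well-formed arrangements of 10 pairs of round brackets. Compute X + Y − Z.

4862

Full binary trees with 11 leaves have 11−1 = 10 internal nodes, so there are C_10 of them. So X = C_10 = 16796.
Rooted binary trees with 9 nodes (each child slot possibly empty) number C_9. So Y = C_9 = 4862.
A balanced arrangement of 10 bracket pairs is a Dyck word of semilength 10, so the count is C_10. So Z = C_10 = 16796.
X + Y − Z = 16796 + 4862 − 16796 = 4862.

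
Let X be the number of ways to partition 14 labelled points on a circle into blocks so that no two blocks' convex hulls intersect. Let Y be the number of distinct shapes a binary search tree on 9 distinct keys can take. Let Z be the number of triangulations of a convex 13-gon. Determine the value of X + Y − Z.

2620516

The non-crossing partitions of [14] form a lattice of size C_14. So X = C_14 = 2674440.
Binary trees (left/right distinguished) on n nodes are counted by C_n; here n = 9. So Y = C_9 = 4862.
The number of triangulations of a 13-gon is the Catalan number C_11 (index = sides − 2). So Z = C_11 = 58786.
X + Y − Z = 2674440 + 4862 − 58786 = 2620516.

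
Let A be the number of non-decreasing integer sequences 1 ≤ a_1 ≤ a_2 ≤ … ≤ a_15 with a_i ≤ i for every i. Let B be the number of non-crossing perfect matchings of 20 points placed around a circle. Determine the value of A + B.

Such sub-staircase sequences of length n are counted by C_n; here n = 15. So A = C_15 = 9694845.
Non-crossing perfect matchings of 2n points on a circle are counted by C_n; with 20 points, n = 10. So B = C_10 = 16796.
A + B = 9694845 + 16796 = 9711641.

9711641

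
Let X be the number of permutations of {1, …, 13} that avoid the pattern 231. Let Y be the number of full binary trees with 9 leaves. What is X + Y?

Permutations of [n] avoiding any single length-3 pattern are counted by C_n; here n = 13. So X = C_13 = 742900.
A full binary tree with L leaves has L−1 internal nodes and is counted by C_{L−1}; L = 9 gives C_8. So Y = C_8 = 1430.
X + Y = 742900 + 1430 = 744330.

744330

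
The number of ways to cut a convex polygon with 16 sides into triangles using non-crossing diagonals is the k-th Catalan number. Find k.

Triangulations of a convex m-gon are counted by C_{m−2}; with m = 16 this is C_14.

14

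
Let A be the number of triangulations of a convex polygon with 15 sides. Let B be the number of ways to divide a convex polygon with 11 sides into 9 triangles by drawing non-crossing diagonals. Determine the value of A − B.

A convex 15-gon is triangulated into 13 triangles, and the number of such triangulations is the Catalan number C_{15−2} = C_13. So A = C_13 = 742900.
The number of triangulations of an 11-gon is the Catalan number C_9 (index = sides − 2). So B = C_9 = 4862.
A − B = 742900 − 4862 = 738038.

738038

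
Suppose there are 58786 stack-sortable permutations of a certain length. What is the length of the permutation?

Stack-sortable permutations of [n] are counted by C_n; 58786 = C_11.

11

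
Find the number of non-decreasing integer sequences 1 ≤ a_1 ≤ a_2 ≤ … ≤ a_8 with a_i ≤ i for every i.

1430

Weakly increasing sequences with a_i ≤ i biject with Dyck paths of semilength 8, so there are C_8.
C_8 = C_7 · 2(2·7+1)/(7+2) = 429 · 30/9 = 1430.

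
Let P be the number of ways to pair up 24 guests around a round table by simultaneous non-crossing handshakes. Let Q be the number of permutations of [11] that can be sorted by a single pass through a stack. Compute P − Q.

149226

With 24 = 2·12 people, non-crossing handshake pairings are non-crossing perfect matchings on a circle, counted by C_12. So P = C_12 = 208012.
By Knuth's characterisation, the stack-sortable permutations of length 11 are the 231-avoiders, numbering C_11. So Q = C_11 = 58786.
P − Q = 208012 − 58786 = 149226.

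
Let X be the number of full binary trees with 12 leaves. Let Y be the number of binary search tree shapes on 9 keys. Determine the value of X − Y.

53924

Full binary trees with 12 leaves have 12−1 = 11 internal nodes, so there are C_11 of them. So X = C_11 = 58786.
Rooted binary trees with 9 nodes (each child slot possibly empty) number C_9. So Y = C_9 = 4862.
X − Y = 58786 − 4862 = 53924.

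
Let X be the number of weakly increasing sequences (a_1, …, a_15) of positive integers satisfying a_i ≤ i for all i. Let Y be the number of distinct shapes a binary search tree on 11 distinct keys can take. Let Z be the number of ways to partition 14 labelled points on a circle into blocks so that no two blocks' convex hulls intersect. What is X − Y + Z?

12310499

Such sub-staircase sequences of length n are counted by C_n; here n = 15. So X = C_15 = 9694845.
Binary trees (left/right distinguished) on n nodes are counted by C_n; here n = 11. So Y = C_11 = 58786.
The non-crossing partitions of [14] form a lattice of size C_14. So Z = C_14 = 2674440.
X − Y + Z = 9694845 − 58786 + 2674440 = 12310499.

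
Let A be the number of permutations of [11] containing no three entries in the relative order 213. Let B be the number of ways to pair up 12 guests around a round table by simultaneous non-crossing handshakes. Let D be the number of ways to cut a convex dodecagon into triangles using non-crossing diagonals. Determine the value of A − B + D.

Permutations of [n] avoiding any single length-3 pattern are counted by C_n; here n = 11. So A = C_11 = 58786.
With 12 = 2·6 people, non-crossing handshake pairings are non-crossing perfect matchings on a circle, counted by C_6. So B = C_6 = 132.
A convex 12-gon is triangulated into 10 triangles, and the number of such triangulations is the Catalan number C_{12−2} = C_10. So D = C_10 = 16796.
A − B + D = 58786 − 132 + 16796 = 75450.

75450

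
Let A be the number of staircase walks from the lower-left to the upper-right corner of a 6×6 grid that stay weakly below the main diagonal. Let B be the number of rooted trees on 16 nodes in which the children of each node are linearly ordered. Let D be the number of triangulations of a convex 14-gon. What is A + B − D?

9486965

Sub-diagonal monotone paths from (0,0) to (6,6) biject with Dyck paths of semilength 6, giving C_6. So A = C_6 = 132.
A rooted plane tree on 16 nodes has 15 edges, and such trees are counted by C_15. So B = C_15 = 9694845.
Triangulations of a convex m-gon are counted by C_{m−2}; with m = 14 this is C_12. So D = C_12 = 208012.
A + B − D = 132 + 9694845 − 208012 = 9486965.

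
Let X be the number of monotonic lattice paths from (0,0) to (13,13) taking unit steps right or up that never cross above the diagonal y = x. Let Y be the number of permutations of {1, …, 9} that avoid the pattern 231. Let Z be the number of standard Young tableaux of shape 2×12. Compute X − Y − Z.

Sub-diagonal monotone paths from (0,0) to (13,13) biject with Dyck paths of semilength 13, giving C_13. So X = C_13 = 742900.
For any fixed pattern of length 3, the pattern-avoiding permutations of [9] number C_9. So Y = C_9 = 4862.
Standard Young tableaux of shape 2×n are counted by C_n; here n = 12. So Z = C_12 = 208012.
X − Y − Z = 742900 − 4862 − 208012 = 530026.

530026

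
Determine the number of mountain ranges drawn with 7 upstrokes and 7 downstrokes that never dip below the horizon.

429

A Dyck path with 7 up-steps and 7 down-steps has semilength 7, so there are C_7 of them.
C_7 = 429.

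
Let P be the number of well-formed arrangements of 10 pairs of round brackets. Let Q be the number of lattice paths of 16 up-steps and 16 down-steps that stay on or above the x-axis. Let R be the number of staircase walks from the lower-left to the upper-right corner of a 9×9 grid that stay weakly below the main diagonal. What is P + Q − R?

Balanced strings of n pairs of brackets are counted by C_n; here n = 10. So P = C_10 = 16796.
Paths of 16 up- and 16 down-steps that never dip below the axis are Dyck paths; their count is C_16. So Q = C_16 = 35357670.
Monotone paths in an n×n grid that stay weakly below the diagonal are counted by C_n; here n = 9. So R = C_9 = 4862.
P + Q − R = 16796 + 35357670 − 4862 = 35369604.

35369604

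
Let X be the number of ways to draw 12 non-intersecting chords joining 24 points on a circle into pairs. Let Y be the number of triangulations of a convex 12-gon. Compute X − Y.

Pairing 24 circle points by 12 non-crossing chords gives C_12 matchings. So X = C_12 = 208012.
Triangulations of a convex m-gon are counted by C_{m−2}; with m = 12 this is C_10. So Y = C_10 = 16796.
X − Y = 208012 − 16796 = 191216.

191216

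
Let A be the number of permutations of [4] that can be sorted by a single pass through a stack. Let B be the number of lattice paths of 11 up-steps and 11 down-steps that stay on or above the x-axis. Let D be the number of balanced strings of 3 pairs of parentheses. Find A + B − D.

58795

Stack-sortable permutations are exactly the 231-avoiding ones, counted by C_n; here n = 4. So A = C_4 = 14.
Dyck paths of semilength n (length 2n) are counted by C_n; here n = 11. So B = C_11 = 58786.
With 3 pairs the number of balanced bracket strings is the Catalan number C_3. So D = C_3 = 5.
A + B − D = 14 + 58786 − 5 = 58795.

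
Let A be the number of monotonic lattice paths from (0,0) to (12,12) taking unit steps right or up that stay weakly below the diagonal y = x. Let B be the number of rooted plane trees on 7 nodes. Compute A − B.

207880

Sub-diagonal monotone paths from (0,0) to (12,12) biject with Dyck paths of semilength 12, giving C_12. So A = C_12 = 208012.
A rooted plane tree on 7 nodes has 6 edges, and such trees are counted by C_6. So B = C_6 = 132.
A − B = 208012 − 132 = 207880.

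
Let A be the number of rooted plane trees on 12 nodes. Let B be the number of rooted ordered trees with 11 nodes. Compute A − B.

A rooted plane tree on 12 nodes has 11 edges, and such trees are counted by C_11. So A = C_11 = 58786.
A rooted plane tree on 11 nodes has 10 edges, and such trees are counted by C_10. So B = C_10 = 16796.
A − B = 58786 − 16796 = 41990.

41990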